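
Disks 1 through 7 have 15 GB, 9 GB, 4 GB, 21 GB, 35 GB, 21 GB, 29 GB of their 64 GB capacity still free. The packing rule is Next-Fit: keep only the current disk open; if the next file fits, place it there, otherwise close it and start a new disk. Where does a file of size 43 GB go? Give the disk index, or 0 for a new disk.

0

Next-Fit only looks at disk 7, which has 29 GB free.
43 GB does not fit, so a new disk is opened.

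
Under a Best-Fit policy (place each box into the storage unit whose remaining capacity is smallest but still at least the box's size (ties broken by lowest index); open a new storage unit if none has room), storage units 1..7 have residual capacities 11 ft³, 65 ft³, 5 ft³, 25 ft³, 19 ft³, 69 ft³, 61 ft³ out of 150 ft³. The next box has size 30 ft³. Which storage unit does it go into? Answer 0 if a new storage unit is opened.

Storage units with room: storage unit 2 (65 ft³), storage unit 6 (69 ft³), storage unit 7 (61 ft³).
Tightest fit is storage unit 7 with 61 ft³ free.

7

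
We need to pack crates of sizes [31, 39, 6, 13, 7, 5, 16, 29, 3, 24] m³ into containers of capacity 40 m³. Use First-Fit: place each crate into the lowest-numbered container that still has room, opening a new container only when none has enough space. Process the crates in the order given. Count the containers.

container 1: place 31 m³, 9 m³ left
container 2: place 39 m³, 1 m³ left
container 1: place 6 m³, 3 m³ left
container 3: place 13 m³, 27 m³ left
container 3: place 7 m³, 20 m³ left
container 3: place 5 m³, 15 m³ left
container 4: place 16 m³, 24 m³ left
container 5: place 29 m³, 11 m³ left
container 1: place 3 m³, 0 m³ left
container 4: place 24 m³, 0 m³ left

5 containers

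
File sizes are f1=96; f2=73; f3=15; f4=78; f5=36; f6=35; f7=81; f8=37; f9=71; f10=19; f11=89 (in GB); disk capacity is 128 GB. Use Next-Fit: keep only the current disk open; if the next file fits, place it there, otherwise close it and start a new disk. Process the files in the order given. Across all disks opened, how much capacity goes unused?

Put f1 (96 GB) in disk 1; 32 GB remain.
Put f2 (73 GB) in disk 2; 55 GB remain.
Put f3 (15 GB) in disk 2; 40 GB remain.
Put f4 (78 GB) in disk 3; 50 GB remain.
Put f5 (36 GB) in disk 3; 14 GB remain.
Put f6 (35 GB) in disk 4; 93 GB remain.
Put f7 (81 GB) in disk 4; 12 GB remain.
Put f8 (37 GB) in disk 5; 91 GB remain.
Put f9 (71 GB) in disk 5; 20 GB remain.
Put f10 (19 GB) in disk 5; 1 GB remain.
Put f11 (89 GB) in disk 6; 39 GB remain.
6 disks × 128 GB = 768 GB; used 630 GB; unused 138 GB.

138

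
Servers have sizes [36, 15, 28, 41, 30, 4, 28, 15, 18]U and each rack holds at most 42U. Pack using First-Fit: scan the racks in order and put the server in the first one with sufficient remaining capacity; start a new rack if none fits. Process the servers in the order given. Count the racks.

7

36U → rack 1 (remaining 6U)
15U → rack 2 (remaining 27U)
28U → rack 3 (remaining 14U)
41U → rack 4 (remaining 1U)
30U → rack 5 (remaining 12U)
4U → rack 1 (remaining 2U)
28U → rack 6 (remaining 14U)
15U → rack 2 (remaining 12U)
18U → rack 7 (remaining 24U)
Final racks: [36,4] [15,15] [28] [41] [30] [28] [18].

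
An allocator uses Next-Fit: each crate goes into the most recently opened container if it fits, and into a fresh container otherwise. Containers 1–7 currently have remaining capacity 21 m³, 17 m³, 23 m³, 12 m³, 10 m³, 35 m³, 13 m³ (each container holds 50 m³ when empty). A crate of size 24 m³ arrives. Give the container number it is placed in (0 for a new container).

0

Next-Fit only looks at container 7, which has 13 m³ free.
24 m³ does not fit, so a new container is opened.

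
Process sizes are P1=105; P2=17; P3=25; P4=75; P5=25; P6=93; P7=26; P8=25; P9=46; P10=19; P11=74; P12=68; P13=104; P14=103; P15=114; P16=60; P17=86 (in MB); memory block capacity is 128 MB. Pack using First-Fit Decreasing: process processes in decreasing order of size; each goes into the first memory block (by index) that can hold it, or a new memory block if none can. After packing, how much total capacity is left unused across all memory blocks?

Sorted descending: 114, 105, 104, 103, 93, 86, 75, 74, 68, 60, 46, 26, 25, 25, 25, 19, 17.
memory block 1: place 114 MB, 14 MB left
memory block 2: place 105 MB, 23 MB left
memory block 3: place 104 MB, 24 MB left
memory block 4: place 103 MB, 25 MB left
memory block 5: place 93 MB, 35 MB left
memory block 6: place 86 MB, 42 MB left
memory block 7: place 75 MB, 53 MB left
memory block 8: place 74 MB, 54 MB left
memory block 9: place 68 MB, 60 MB left
memory block 9: place 60 MB, 0 MB left
memory block 7: place 46 MB, 7 MB left
memory block 5: place 26 MB, 9 MB left
memory block 4: place 25 MB, 0 MB left
memory block 6: place 25 MB, 17 MB left
memory block 8: place 25 MB, 29 MB left
memory block 2: place 19 MB, 4 MB left
memory block 3: place 17 MB, 7 MB left
9 memory blocks × 128 MB = 1152 MB; used 1065 MB; unused 87 MB.

87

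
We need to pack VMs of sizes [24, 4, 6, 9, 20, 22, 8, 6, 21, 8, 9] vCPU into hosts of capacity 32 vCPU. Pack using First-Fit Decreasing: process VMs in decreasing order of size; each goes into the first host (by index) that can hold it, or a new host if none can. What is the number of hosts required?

Sorted descending: 24, 22, 21, 20, 9, 9, 8, 8, 6, 6, 4.
Put 24 vCPU in host 1; 8 vCPU remain.
Put 22 vCPU in host 2; 10 vCPU remain.
Put 21 vCPU in host 3; 11 vCPU remain.
Put 20 vCPU in host 4; 12 vCPU remain.
Put 9 vCPU in host 2; 1 vCPU remain.
Put 9 vCPU in host 3; 2 vCPU remain.
Put 8 vCPU in host 1; 0 vCPU remain.
Put 8 vCPU in host 4; 4 vCPU remain.
Put 6 vCPU in host 5; 26 vCPU remain.
Put 6 vCPU in host 5; 20 vCPU remain.
Put 4 vCPU in host 4; 0 vCPU remain.
Final hosts: [24,8] [22,9] [21,9] [20,8,4] [6,6].

5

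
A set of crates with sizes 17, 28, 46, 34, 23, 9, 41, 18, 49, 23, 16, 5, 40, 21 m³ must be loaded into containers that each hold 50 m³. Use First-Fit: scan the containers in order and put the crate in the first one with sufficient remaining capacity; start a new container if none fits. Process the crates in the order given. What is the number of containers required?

9 containers

container 1: place 17 m³, 33 m³ left
container 1: place 28 m³, 5 m³ left
container 2: place 46 m³, 4 m³ left
container 3: place 34 m³, 16 m³ left
container 4: place 23 m³, 27 m³ left
container 3: place 9 m³, 7 m³ left
container 5: place 41 m³, 9 m³ left
container 4: place 18 m³, 9 m³ left
container 6: place 49 m³, 1 m³ left
container 7: place 23 m³, 27 m³ left
container 7: place 16 m³, 11 m³ left
container 1: place 5 m³, 0 m³ left
container 8: place 40 m³, 10 m³ left
container 9: place 21 m³, 29 m³ left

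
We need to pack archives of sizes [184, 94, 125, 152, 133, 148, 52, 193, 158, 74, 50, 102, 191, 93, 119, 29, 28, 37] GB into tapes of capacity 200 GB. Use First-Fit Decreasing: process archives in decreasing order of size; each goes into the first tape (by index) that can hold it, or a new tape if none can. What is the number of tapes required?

11

Sorted descending: 193, 191, 184, 158, 152, 148, 133, 125, 119, 102, 94, 93, 74, 52, 50, 37, 29, 28.
tape 1: place 193 GB, 7 GB left
tape 2: place 191 GB, 9 GB left
tape 3: place 184 GB, 16 GB left
tape 4: place 158 GB, 42 GB left
tape 5: place 152 GB, 48 GB left
tape 6: place 148 GB, 52 GB left
tape 7: place 133 GB, 67 GB left
tape 8: place 125 GB, 75 GB left
tape 9: place 119 GB, 81 GB left
tape 10: place 102 GB, 98 GB left
tape 10: place 94 GB, 4 GB left
tape 11: place 93 GB, 107 GB left
tape 8: place 74 GB, 1 GB left
tape 6: place 52 GB, 0 GB left
tape 7: place 50 GB, 17 GB left
tape 4: place 37 GB, 5 GB left
tape 5: place 29 GB, 19 GB left
tape 9: place 28 GB, 53 GB left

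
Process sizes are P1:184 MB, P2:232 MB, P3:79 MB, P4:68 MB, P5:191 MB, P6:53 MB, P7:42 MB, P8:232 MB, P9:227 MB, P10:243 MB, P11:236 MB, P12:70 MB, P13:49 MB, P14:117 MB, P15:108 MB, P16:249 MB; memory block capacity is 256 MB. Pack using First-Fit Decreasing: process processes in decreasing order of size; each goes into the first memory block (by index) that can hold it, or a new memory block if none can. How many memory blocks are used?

10 memory blocks

Sorted descending: 249, 243, 236, 232, 232, 227, 191, 184, 117, 108, 79, 70, 68, 53, 49, 42.
memory block 1: place 249 MB, 7 MB left
memory block 2: place 243 MB, 13 MB left
memory block 3: place 236 MB, 20 MB left
memory block 4: place 232 MB, 24 MB left
memory block 5: place 232 MB, 24 MB left
memory block 6: place 227 MB, 29 MB left
memory block 7: place 191 MB, 65 MB left
memory block 8: place 184 MB, 72 MB left
memory block 9: place 117 MB, 139 MB left
memory block 9: place 108 MB, 31 MB left
memory block 10: place 79 MB, 177 MB left
memory block 8: place 70 MB, 2 MB left
memory block 10: place 68 MB, 109 MB left
memory block 7: place 53 MB, 12 MB left
memory block 10: place 49 MB, 60 MB left
memory block 10: place 42 MB, 18 MB left
Final memory blocks: [249] [243] [236] [232] [232] [227] [191,53] [184,70] [117,108] [79,68,49,42].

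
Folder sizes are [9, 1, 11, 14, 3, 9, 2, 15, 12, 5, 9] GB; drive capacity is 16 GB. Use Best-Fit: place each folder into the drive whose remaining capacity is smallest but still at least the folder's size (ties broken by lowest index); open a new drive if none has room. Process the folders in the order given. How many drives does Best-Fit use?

9 GB → drive 1 (remaining 7 GB)
1 GB → drive 1 (remaining 6 GB)
11 GB → drive 2 (remaining 5 GB)
14 GB → drive 3 (remaining 2 GB)
3 GB → drive 2 (remaining 2 GB)
9 GB → drive 4 (remaining 7 GB)
2 GB → drive 2 (remaining 0 GB)
15 GB → drive 5 (remaining 1 GB)
12 GB → drive 6 (remaining 4 GB)
5 GB → drive 1 (remaining 1 GB)
9 GB → drive 7 (remaining 7 GB)
Final drives: [9,1,5] [11,3,2] [14] [9] [15] [12] [9].

7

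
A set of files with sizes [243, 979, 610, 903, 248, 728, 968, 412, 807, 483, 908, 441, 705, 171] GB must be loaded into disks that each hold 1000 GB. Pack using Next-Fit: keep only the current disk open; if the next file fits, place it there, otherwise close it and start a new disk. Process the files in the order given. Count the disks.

12 disks

Put 243 GB in disk 1; 757 GB remain.
Put 979 GB in disk 2; 21 GB remain.
Put 610 GB in disk 3; 390 GB remain.
Put 903 GB in disk 4; 97 GB remain.
Put 248 GB in disk 5; 752 GB remain.
Put 728 GB in disk 5; 24 GB remain.
Put 968 GB in disk 6; 32 GB remain.
Put 412 GB in disk 7; 588 GB remain.
Put 807 GB in disk 8; 193 GB remain.
Put 483 GB in disk 9; 517 GB remain.
Put 908 GB in disk 10; 92 GB remain.
Put 441 GB in disk 11; 559 GB remain.
Put 705 GB in disk 12; 295 GB remain.
Put 171 GB in disk 12; 124 GB remain.
Final disks: [243] [979] [610] [903] [248,728] [968] [412] [807] [483] [908] [441] [705,171].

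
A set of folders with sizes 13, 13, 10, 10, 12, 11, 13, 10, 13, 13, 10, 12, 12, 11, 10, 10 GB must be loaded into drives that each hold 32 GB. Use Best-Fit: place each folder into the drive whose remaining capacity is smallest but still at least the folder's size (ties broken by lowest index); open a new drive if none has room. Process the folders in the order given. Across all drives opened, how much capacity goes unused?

Put 13 GB in drive 1; 19 GB remain.
Put 13 GB in drive 1; 6 GB remain.
Put 10 GB in drive 2; 22 GB remain.
Put 10 GB in drive 2; 12 GB remain.
Put 12 GB in drive 2; 0 GB remain.
Put 11 GB in drive 3; 21 GB remain.
Put 13 GB in drive 3; 8 GB remain.
Put 10 GB in drive 4; 22 GB remain.
Put 13 GB in drive 4; 9 GB remain.
Put 13 GB in drive 5; 19 GB remain.
Put 10 GB in drive 5; 9 GB remain.
Put 12 GB in drive 6; 20 GB remain.
Put 12 GB in drive 6; 8 GB remain.
Put 11 GB in drive 7; 21 GB remain.
Put 10 GB in drive 7; 11 GB remain.
Put 10 GB in drive 7; 1 GB remain.
7 drives × 32 GB = 224 GB; used 183 GB; unused 41 GB.

41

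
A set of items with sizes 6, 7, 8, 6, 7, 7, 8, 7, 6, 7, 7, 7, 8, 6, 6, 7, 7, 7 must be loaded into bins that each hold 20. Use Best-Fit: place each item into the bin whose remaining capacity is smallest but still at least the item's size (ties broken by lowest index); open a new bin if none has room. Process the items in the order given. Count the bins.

Put 6 in bin 1; 14 remain.
Put 7 in bin 1; 7 remain.
Put 8 in bin 2; 12 remain.
Put 6 in bin 1; 1 remain.
Put 7 in bin 2; 5 remain.
Put 7 in bin 3; 13 remain.
Put 8 in bin 3; 5 remain.
Put 7 in bin 4; 13 remain.
Put 6 in bin 4; 7 remain.
Put 7 in bin 4; 0 remain.
Put 7 in bin 5; 13 remain.
Put 7 in bin 5; 6 remain.
Put 8 in bin 6; 12 remain.
Put 6 in bin 5; 0 remain.
Put 6 in bin 6; 6 remain.
Put 7 in bin 7; 13 remain.
Put 7 in bin 7; 6 remain.
Put 7 in bin 8; 13 remain.
Final bins: [6,7,6] [8,7] [7,8] [7,6,7] [7,7,6] [8,6] [7,7] [7].

8 bins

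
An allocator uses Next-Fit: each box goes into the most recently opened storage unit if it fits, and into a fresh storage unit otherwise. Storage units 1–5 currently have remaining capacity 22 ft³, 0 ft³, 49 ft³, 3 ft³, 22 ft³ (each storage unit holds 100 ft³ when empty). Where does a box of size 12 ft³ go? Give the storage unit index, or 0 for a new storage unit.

5

Next-Fit only looks at storage unit 5, which has 22 ft³ free.
12 ft³ fits there.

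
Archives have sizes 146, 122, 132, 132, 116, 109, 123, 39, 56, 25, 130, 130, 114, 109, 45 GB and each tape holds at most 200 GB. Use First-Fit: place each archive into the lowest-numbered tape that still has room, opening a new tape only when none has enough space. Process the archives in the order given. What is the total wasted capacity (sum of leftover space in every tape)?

672

Put 146 GB in tape 1; 54 GB remain.
Put 122 GB in tape 2; 78 GB remain.
Put 132 GB in tape 3; 68 GB remain.
Put 132 GB in tape 4; 68 GB remain.
Put 116 GB in tape 5; 84 GB remain.
Put 109 GB in tape 6; 91 GB remain.
Put 123 GB in tape 7; 77 GB remain.
Put 39 GB in tape 1; 15 GB remain.
Put 56 GB in tape 2; 22 GB remain.
Put 25 GB in tape 3; 43 GB remain.
Put 130 GB in tape 8; 70 GB remain.
Put 130 GB in tape 9; 70 GB remain.
Put 114 GB in tape 10; 86 GB remain.
Put 109 GB in tape 11; 91 GB remain.
Put 45 GB in tape 4; 23 GB remain.
11 tapes × 200 GB = 2200 GB; used 1528 GB; unused 672 GB.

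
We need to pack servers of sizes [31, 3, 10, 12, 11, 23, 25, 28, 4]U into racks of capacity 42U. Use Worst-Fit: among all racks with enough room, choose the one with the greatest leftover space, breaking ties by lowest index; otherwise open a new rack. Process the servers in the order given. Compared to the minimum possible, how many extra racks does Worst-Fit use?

Worst-Fit: [31,3] [10,12,11] [23,4] [25] [28] → 5 racks.
Total size 147U; any packing needs at least ⌈147/42⌉ = 4 racks.
An optimal packing achieves that bound: [31,11] [28,12] [25,10,4,3] [23] → 4 racks.
Excess: 5 − 4 = 1.

1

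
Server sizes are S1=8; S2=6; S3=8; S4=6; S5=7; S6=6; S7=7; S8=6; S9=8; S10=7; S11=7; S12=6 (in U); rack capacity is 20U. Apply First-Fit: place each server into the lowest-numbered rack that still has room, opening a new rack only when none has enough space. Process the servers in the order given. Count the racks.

5 racks

Put S1 (8U) in rack 1; 12U remain.
Put S2 (6U) in rack 1; 6U remain.
Put S3 (8U) in rack 2; 12U remain.
Put S4 (6U) in rack 1; 0U remain.
Put S5 (7U) in rack 2; 5U remain.
Put S6 (6U) in rack 3; 14U remain.
Put S7 (7U) in rack 3; 7U remain.
Put S8 (6U) in rack 3; 1U remain.
Put S9 (8U) in rack 4; 12U remain.
Put S10 (7U) in rack 4; 5U remain.
Put S11 (7U) in rack 5; 13U remain.
Put S12 (6U) in rack 5; 7U remain.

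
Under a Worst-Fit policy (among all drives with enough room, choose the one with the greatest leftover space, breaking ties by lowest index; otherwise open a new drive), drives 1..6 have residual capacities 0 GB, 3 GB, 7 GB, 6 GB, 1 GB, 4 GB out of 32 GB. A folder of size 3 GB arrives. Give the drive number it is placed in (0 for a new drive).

Drives with room: drive 2 (3 GB), drive 3 (7 GB), drive 4 (6 GB), drive 6 (4 GB).
Most room is drive 3 with 7 GB free.

3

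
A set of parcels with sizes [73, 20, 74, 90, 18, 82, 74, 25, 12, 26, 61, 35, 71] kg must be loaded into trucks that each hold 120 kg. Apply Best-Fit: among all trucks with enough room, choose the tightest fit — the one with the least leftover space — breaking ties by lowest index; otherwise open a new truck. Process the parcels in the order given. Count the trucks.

Put 73 kg in truck 1; 47 kg remain.
Put 20 kg in truck 1; 27 kg remain.
Put 74 kg in truck 2; 46 kg remain.
Put 90 kg in truck 3; 30 kg remain.
Put 18 kg in truck 1; 9 kg remain.
Put 82 kg in truck 4; 38 kg remain.
Put 74 kg in truck 5; 46 kg remain.
Put 25 kg in truck 3; 5 kg remain.
Put 12 kg in truck 4; 26 kg remain.
Put 26 kg in truck 4; 0 kg remain.
Put 61 kg in truck 6; 59 kg remain.
Put 35 kg in truck 2; 11 kg remain.
Put 71 kg in truck 7; 49 kg remain.
Final trucks: [73,20,18] [74,35] [90,25] [82,12,26] [74] [61] [71].

7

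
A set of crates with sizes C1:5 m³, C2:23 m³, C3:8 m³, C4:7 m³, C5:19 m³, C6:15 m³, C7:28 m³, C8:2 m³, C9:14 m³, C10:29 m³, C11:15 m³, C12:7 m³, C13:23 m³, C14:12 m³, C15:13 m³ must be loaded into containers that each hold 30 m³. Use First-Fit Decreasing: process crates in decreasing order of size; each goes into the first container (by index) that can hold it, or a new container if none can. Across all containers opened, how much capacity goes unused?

Sorted descending: 29, 28, 23, 23, 19, 15, 15, 14, 13, 12, 8, 7, 7, 5, 2.
Put 29 m³ in container 1; 1 m³ remain.
Put 28 m³ in container 2; 2 m³ remain.
Put 23 m³ in container 3; 7 m³ remain.
Put 23 m³ in container 4; 7 m³ remain.
Put 19 m³ in container 5; 11 m³ remain.
Put 15 m³ in container 6; 15 m³ remain.
Put 15 m³ in container 6; 0 m³ remain.
Put 14 m³ in container 7; 16 m³ remain.
Put 13 m³ in container 7; 3 m³ remain.
Put 12 m³ in container 8; 18 m³ remain.
Put 8 m³ in container 5; 3 m³ remain.
Put 7 m³ in container 3; 0 m³ remain.
Put 7 m³ in container 4; 0 m³ remain.
Put 5 m³ in container 8; 13 m³ remain.
Put 2 m³ in container 2; 0 m³ remain.
8 containers × 30 m³ = 240 m³; used 220 m³; unused 20 m³.

20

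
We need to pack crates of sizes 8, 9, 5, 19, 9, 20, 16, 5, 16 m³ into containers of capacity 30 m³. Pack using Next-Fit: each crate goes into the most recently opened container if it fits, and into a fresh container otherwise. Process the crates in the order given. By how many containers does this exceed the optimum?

Next-Fit: [8,9,5] [19,9] [20] [16,5] [16] → 5 containers.
Total size 107 m³; any packing needs at least ⌈107/30⌉ = 4 containers.
An optimal packing achieves that bound: [20,9] [19,9] [16,8,5] [16,5] → 4 containers.
Excess: 5 − 4 = 1.

1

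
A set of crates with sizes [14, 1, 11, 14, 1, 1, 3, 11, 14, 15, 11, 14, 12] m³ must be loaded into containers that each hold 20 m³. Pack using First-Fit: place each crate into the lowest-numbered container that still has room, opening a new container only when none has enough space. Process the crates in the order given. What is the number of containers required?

Put 14 m³ in container 1; 6 m³ remain.
Put 1 m³ in container 1; 5 m³ remain.
Put 11 m³ in container 2; 9 m³ remain.
Put 14 m³ in container 3; 6 m³ remain.
Put 1 m³ in container 1; 4 m³ remain.
Put 1 m³ in container 1; 3 m³ remain.
Put 3 m³ in container 1; 0 m³ remain.
Put 11 m³ in container 4; 9 m³ remain.
Put 14 m³ in container 5; 6 m³ remain.
Put 15 m³ in container 6; 5 m³ remain.
Put 11 m³ in container 7; 9 m³ remain.
Put 14 m³ in container 8; 6 m³ remain.
Put 12 m³ in container 9; 8 m³ remain.

9 containers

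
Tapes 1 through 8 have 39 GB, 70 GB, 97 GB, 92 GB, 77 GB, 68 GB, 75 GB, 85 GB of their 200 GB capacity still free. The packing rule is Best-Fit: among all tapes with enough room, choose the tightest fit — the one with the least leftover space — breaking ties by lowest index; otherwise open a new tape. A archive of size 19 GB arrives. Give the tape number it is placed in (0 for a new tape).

Tapes with room: tape 1 (39 GB), tape 2 (70 GB), tape 3 (97 GB), tape 4 (92 GB), tape 5 (77 GB), tape 6 (68 GB), tape 7 (75 GB), tape 8 (85 GB).
Tightest fit is tape 1 with 39 GB free.

1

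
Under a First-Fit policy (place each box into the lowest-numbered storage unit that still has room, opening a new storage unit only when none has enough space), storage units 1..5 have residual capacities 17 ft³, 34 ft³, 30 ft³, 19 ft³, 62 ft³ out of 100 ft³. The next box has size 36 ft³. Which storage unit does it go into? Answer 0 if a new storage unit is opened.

Storage units with room: storage unit 5 (62 ft³).
The first with room is storage unit 5.

5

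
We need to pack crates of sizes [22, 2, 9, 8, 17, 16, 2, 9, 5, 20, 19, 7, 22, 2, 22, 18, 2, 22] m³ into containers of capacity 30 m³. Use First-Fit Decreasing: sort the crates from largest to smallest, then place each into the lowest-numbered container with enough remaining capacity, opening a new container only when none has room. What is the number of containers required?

9 containers

Sorted descending: 22, 22, 22, 22, 20, 19, 18, 17, 16, 9, 9, 8, 7, 5, 2, 2, 2, 2.
container 1: place 22 m³, 8 m³ left
container 2: place 22 m³, 8 m³ left
container 3: place 22 m³, 8 m³ left
container 4: place 22 m³, 8 m³ left
container 5: place 20 m³, 10 m³ left
container 6: place 19 m³, 11 m³ left
container 7: place 18 m³, 12 m³ left
container 8: place 17 m³, 13 m³ left
container 9: place 16 m³, 14 m³ left
container 5: place 9 m³, 1 m³ left
container 6: place 9 m³, 2 m³ left
container 1: place 8 m³, 0 m³ left
container 2: place 7 m³, 1 m³ left
container 3: place 5 m³, 3 m³ left
container 3: place 2 m³, 1 m³ left
container 4: place 2 m³, 6 m³ left
container 4: place 2 m³, 4 m³ left
container 4: place 2 m³, 2 m³ left
Final containers: [22,8] [22,7] [22,5,2] [22,2,2,2] [20,9] [19,9] [18] [17] [16].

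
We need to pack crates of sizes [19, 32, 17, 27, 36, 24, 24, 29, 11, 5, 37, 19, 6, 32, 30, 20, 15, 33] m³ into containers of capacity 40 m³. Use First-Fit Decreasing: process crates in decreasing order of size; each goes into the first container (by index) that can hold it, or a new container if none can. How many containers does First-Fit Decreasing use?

12 containers

Sorted descending: 37, 36, 33, 32, 32, 30, 29, 27, 24, 24, 20, 19, 19, 17, 15, 11, 6, 5.
Put 37 m³ in container 1; 3 m³ remain.
Put 36 m³ in container 2; 4 m³ remain.
Put 33 m³ in container 3; 7 m³ remain.
Put 32 m³ in container 4; 8 m³ remain.
Put 32 m³ in container 5; 8 m³ remain.
Put 30 m³ in container 6; 10 m³ remain.
Put 29 m³ in container 7; 11 m³ remain.
Put 27 m³ in container 8; 13 m³ remain.
Put 24 m³ in container 9; 16 m³ remain.
Put 24 m³ in container 10; 16 m³ remain.
Put 20 m³ in container 11; 20 m³ remain.
Put 19 m³ in container 11; 1 m³ remain.
Put 19 m³ in container 12; 21 m³ remain.
Put 17 m³ in container 12; 4 m³ remain.
Put 15 m³ in container 9; 1 m³ remain.
Put 11 m³ in container 7; 0 m³ remain.
Put 6 m³ in container 3; 1 m³ remain.
Put 5 m³ in container 4; 3 m³ remain.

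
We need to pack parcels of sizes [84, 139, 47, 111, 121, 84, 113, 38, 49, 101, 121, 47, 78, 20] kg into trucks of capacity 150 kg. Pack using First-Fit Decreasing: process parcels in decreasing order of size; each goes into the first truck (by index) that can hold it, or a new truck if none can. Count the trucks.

9

Sorted descending: 139, 121, 121, 113, 111, 101, 84, 84, 78, 49, 47, 47, 38, 20.
truck 1: place 139 kg, 11 kg left
truck 2: place 121 kg, 29 kg left
truck 3: place 121 kg, 29 kg left
truck 4: place 113 kg, 37 kg left
truck 5: place 111 kg, 39 kg left
truck 6: place 101 kg, 49 kg left
truck 7: place 84 kg, 66 kg left
truck 8: place 84 kg, 66 kg left
truck 9: place 78 kg, 72 kg left
truck 6: place 49 kg, 0 kg left
truck 7: place 47 kg, 19 kg left
truck 8: place 47 kg, 19 kg left
truck 5: place 38 kg, 1 kg left
truck 2: place 20 kg, 9 kg left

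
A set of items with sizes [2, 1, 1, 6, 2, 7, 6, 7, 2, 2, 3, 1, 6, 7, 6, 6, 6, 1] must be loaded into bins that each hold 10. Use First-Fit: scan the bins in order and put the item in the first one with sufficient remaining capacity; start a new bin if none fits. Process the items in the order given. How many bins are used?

9 bins

Put 2 in bin 1; 8 remain.
Put 1 in bin 1; 7 remain.
Put 1 in bin 1; 6 remain.
Put 6 in bin 1; 0 remain.
Put 2 in bin 2; 8 remain.
Put 7 in bin 2; 1 remain.
Put 6 in bin 3; 4 remain.
Put 7 in bin 4; 3 remain.
Put 2 in bin 3; 2 remain.
Put 2 in bin 3; 0 remain.
Put 3 in bin 4; 0 remain.
Put 1 in bin 2; 0 remain.
Put 6 in bin 5; 4 remain.
Put 7 in bin 6; 3 remain.
Put 6 in bin 7; 4 remain.
Put 6 in bin 8; 4 remain.
Put 6 in bin 9; 4 remain.
Put 1 in bin 5; 3 remain.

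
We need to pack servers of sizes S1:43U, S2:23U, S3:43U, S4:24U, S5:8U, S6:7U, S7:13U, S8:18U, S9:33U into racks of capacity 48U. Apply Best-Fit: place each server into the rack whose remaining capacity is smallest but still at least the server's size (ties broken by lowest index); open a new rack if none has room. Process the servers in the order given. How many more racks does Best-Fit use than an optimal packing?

0

Best-Fit: [43] [23,24] [43] [8,7,13,18] [33] → 5 racks.
Total size 212U; any packing needs at least ⌈212/48⌉ = 5 racks.
So 5 is already optimal.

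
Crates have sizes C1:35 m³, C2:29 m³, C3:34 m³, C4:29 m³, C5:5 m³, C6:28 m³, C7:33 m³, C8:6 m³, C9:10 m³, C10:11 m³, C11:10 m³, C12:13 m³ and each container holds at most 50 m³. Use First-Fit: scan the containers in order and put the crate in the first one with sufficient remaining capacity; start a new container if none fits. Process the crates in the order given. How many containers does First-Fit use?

C1 (35 m³) → container 1 (remaining 15 m³)
C2 (29 m³) → container 2 (remaining 21 m³)
C3 (34 m³) → container 3 (remaining 16 m³)
C4 (29 m³) → container 4 (remaining 21 m³)
C5 (5 m³) → container 1 (remaining 10 m³)
C6 (28 m³) → container 5 (remaining 22 m³)
C7 (33 m³) → container 6 (remaining 17 m³)
C8 (6 m³) → container 1 (remaining 4 m³)
C9 (10 m³) → container 2 (remaining 11 m³)
C10 (11 m³) → container 2 (remaining 0 m³)
C11 (10 m³) → container 3 (remaining 6 m³)
C12 (13 m³) → container 4 (remaining 8 m³)

6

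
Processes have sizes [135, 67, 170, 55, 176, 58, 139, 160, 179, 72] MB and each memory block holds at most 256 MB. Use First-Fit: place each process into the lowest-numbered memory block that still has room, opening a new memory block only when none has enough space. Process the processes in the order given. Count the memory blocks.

memory block 1: place 135 MB, 121 MB left
memory block 1: place 67 MB, 54 MB left
memory block 2: place 170 MB, 86 MB left
memory block 2: place 55 MB, 31 MB left
memory block 3: place 176 MB, 80 MB left
memory block 3: place 58 MB, 22 MB left
memory block 4: place 139 MB, 117 MB left
memory block 5: place 160 MB, 96 MB left
memory block 6: place 179 MB, 77 MB left
memory block 4: place 72 MB, 45 MB left

6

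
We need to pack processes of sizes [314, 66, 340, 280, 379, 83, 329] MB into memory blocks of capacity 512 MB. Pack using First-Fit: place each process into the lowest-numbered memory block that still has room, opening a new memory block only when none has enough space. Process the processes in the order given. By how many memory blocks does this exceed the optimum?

First-Fit: [314,66,83] [340] [280] [379] [329] → 5 memory blocks.
5 processes exceed 256 MB (half the capacity), and no two of those can share a memory block, so at least 5 memory blocks are needed.
So 5 is already optimal.

0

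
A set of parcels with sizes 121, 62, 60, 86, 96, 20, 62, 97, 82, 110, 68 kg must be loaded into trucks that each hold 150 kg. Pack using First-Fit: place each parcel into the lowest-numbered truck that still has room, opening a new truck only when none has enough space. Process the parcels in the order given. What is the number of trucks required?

7

121 kg → truck 1 (remaining 29 kg)
62 kg → truck 2 (remaining 88 kg)
60 kg → truck 2 (remaining 28 kg)
86 kg → truck 3 (remaining 64 kg)
96 kg → truck 4 (remaining 54 kg)
20 kg → truck 1 (remaining 9 kg)
62 kg → truck 3 (remaining 2 kg)
97 kg → truck 5 (remaining 53 kg)
82 kg → truck 6 (remaining 68 kg)
110 kg → truck 7 (remaining 40 kg)
68 kg → truck 6 (remaining 0 kg)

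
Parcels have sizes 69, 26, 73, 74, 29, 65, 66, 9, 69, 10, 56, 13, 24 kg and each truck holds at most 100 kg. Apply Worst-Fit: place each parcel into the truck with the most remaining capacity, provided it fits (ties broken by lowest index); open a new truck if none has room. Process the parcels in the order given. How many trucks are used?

Put 69 kg in truck 1; 31 kg remain.
Put 26 kg in truck 1; 5 kg remain.
Put 73 kg in truck 2; 27 kg remain.
Put 74 kg in truck 3; 26 kg remain.
Put 29 kg in truck 4; 71 kg remain.
Put 65 kg in truck 4; 6 kg remain.
Put 66 kg in truck 5; 34 kg remain.
Put 9 kg in truck 5; 25 kg remain.
Put 69 kg in truck 6; 31 kg remain.
Put 10 kg in truck 6; 21 kg remain.
Put 56 kg in truck 7; 44 kg remain.
Put 13 kg in truck 7; 31 kg remain.
Put 24 kg in truck 7; 7 kg remain.
Final trucks: [69,26] [73] [74] [29,65] [66,9] [69,10] [56,13,24].

7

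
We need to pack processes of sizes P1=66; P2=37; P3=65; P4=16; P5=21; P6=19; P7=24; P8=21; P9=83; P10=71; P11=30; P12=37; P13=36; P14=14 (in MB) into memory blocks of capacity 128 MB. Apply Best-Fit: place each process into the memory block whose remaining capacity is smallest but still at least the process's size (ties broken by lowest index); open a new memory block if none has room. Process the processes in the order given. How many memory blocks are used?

Put P1 (66 MB) in memory block 1; 62 MB remain.
Put P2 (37 MB) in memory block 1; 25 MB remain.
Put P3 (65 MB) in memory block 2; 63 MB remain.
Put P4 (16 MB) in memory block 1; 9 MB remain.
Put P5 (21 MB) in memory block 2; 42 MB remain.
Put P6 (19 MB) in memory block 2; 23 MB remain.
Put P7 (24 MB) in memory block 3; 104 MB remain.
Put P8 (21 MB) in memory block 2; 2 MB remain.
Put P9 (83 MB) in memory block 3; 21 MB remain.
Put P10 (71 MB) in memory block 4; 57 MB remain.
Put P11 (30 MB) in memory block 4; 27 MB remain.
Put P12 (37 MB) in memory block 5; 91 MB remain.
Put P13 (36 MB) in memory block 5; 55 MB remain.
Put P14 (14 MB) in memory block 3; 7 MB remain.
Final memory blocks: [66,37,16] [65,21,19,21] [24,83,14] [71,30] [37,36].

5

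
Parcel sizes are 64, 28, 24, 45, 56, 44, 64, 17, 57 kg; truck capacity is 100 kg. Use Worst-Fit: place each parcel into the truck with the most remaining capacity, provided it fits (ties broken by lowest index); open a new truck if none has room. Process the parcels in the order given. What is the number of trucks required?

Put 64 kg in truck 1; 36 kg remain.
Put 28 kg in truck 1; 8 kg remain.
Put 24 kg in truck 2; 76 kg remain.
Put 45 kg in truck 2; 31 kg remain.
Put 56 kg in truck 3; 44 kg remain.
Put 44 kg in truck 3; 0 kg remain.
Put 64 kg in truck 4; 36 kg remain.
Put 17 kg in truck 4; 19 kg remain.
Put 57 kg in truck 5; 43 kg remain.
Final trucks: [64,28] [24,45] [56,44] [64,17] [57].

5 trucks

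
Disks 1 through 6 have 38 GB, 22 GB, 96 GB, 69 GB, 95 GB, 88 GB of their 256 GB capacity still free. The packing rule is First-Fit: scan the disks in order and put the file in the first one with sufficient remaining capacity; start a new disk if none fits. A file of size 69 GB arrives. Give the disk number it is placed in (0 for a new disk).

Disks with room: disk 3 (96 GB), disk 4 (69 GB), disk 5 (95 GB), disk 6 (88 GB).
The first with room is disk 3.

3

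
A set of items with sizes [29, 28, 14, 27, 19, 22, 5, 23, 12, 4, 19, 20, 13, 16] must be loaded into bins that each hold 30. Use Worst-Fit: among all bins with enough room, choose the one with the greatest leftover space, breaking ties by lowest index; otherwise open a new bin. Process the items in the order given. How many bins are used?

Put 29 in bin 1; 1 remain.
Put 28 in bin 2; 2 remain.
Put 14 in bin 3; 16 remain.
Put 27 in bin 4; 3 remain.
Put 19 in bin 5; 11 remain.
Put 22 in bin 6; 8 remain.
Put 5 in bin 3; 11 remain.
Put 23 in bin 7; 7 remain.
Put 12 in bin 8; 18 remain.
Put 4 in bin 8; 14 remain.
Put 19 in bin 9; 11 remain.
Put 20 in bin 10; 10 remain.
Put 13 in bin 8; 1 remain.
Put 16 in bin 11; 14 remain.

11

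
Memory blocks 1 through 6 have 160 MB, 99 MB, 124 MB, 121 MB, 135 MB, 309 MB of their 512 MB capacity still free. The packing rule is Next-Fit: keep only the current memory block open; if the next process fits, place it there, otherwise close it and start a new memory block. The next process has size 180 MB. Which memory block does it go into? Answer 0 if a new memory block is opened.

Next-Fit only looks at memory block 6, which has 309 MB free.
180 MB fits there.

6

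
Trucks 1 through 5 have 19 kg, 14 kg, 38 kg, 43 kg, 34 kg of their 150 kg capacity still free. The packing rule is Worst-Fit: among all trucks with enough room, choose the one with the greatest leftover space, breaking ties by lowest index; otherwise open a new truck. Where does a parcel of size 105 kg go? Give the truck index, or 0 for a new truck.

No truck has ≥ 105 kg free, so a new truck is opened.

0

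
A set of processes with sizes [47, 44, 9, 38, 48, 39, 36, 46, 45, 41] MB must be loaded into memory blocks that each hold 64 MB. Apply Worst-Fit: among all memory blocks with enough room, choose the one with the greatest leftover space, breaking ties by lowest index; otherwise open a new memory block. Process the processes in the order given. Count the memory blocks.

Put 47 MB in memory block 1; 17 MB remain.
Put 44 MB in memory block 2; 20 MB remain.
Put 9 MB in memory block 2; 11 MB remain.
Put 38 MB in memory block 3; 26 MB remain.
Put 48 MB in memory block 4; 16 MB remain.
Put 39 MB in memory block 5; 25 MB remain.
Put 36 MB in memory block 6; 28 MB remain.
Put 46 MB in memory block 7; 18 MB remain.
Put 45 MB in memory block 8; 19 MB remain.
Put 41 MB in memory block 9; 23 MB remain.

9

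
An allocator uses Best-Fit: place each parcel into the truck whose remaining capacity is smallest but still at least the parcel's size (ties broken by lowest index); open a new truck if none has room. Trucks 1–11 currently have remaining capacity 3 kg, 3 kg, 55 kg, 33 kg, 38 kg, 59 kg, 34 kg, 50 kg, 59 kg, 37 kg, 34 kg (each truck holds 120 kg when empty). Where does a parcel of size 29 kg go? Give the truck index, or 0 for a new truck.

Trucks with room: truck 3 (55 kg), truck 4 (33 kg), truck 5 (38 kg), truck 6 (59 kg), truck 7 (34 kg), truck 8 (50 kg), truck 9 (59 kg), truck 10 (37 kg), truck 11 (34 kg).
Tightest fit is truck 4 with 33 kg free.

4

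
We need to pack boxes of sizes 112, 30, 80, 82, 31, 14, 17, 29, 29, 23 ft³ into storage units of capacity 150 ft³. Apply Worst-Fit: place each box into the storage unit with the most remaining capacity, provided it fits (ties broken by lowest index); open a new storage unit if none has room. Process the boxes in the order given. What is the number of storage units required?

4

112 ft³ → storage unit 1 (remaining 38 ft³)
30 ft³ → storage unit 1 (remaining 8 ft³)
80 ft³ → storage unit 2 (remaining 70 ft³)
82 ft³ → storage unit 3 (remaining 68 ft³)
31 ft³ → storage unit 2 (remaining 39 ft³)
14 ft³ → storage unit 3 (remaining 54 ft³)
17 ft³ → storage unit 3 (remaining 37 ft³)
29 ft³ → storage unit 2 (remaining 10 ft³)
29 ft³ → storage unit 3 (remaining 8 ft³)
23 ft³ → storage unit 4 (remaining 127 ft³)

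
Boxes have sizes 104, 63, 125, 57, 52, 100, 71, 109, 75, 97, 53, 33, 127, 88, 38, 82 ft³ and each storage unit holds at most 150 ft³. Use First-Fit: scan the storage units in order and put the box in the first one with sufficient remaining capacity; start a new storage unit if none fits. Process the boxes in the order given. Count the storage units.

Put 104 ft³ in storage unit 1; 46 ft³ remain.
Put 63 ft³ in storage unit 2; 87 ft³ remain.
Put 125 ft³ in storage unit 3; 25 ft³ remain.
Put 57 ft³ in storage unit 2; 30 ft³ remain.
Put 52 ft³ in storage unit 4; 98 ft³ remain.
Put 100 ft³ in storage unit 5; 50 ft³ remain.
Put 71 ft³ in storage unit 4; 27 ft³ remain.
Put 109 ft³ in storage unit 6; 41 ft³ remain.
Put 75 ft³ in storage unit 7; 75 ft³ remain.
Put 97 ft³ in storage unit 8; 53 ft³ remain.
Put 53 ft³ in storage unit 7; 22 ft³ remain.
Put 33 ft³ in storage unit 1; 13 ft³ remain.
Put 127 ft³ in storage unit 9; 23 ft³ remain.
Put 88 ft³ in storage unit 10; 62 ft³ remain.
Put 38 ft³ in storage unit 5; 12 ft³ remain.
Put 82 ft³ in storage unit 11; 68 ft³ remain.

11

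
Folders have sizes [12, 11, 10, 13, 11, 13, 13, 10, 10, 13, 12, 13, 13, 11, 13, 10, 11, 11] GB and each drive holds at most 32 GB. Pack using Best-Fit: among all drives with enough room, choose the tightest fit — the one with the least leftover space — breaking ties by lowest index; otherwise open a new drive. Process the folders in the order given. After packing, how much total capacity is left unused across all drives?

drive 1: place 12 GB, 20 GB left
drive 1: place 11 GB, 9 GB left
drive 2: place 10 GB, 22 GB left
drive 2: place 13 GB, 9 GB left
drive 3: place 11 GB, 21 GB left
drive 3: place 13 GB, 8 GB left
drive 4: place 13 GB, 19 GB left
drive 4: place 10 GB, 9 GB left
drive 5: place 10 GB, 22 GB left
drive 5: place 13 GB, 9 GB left
drive 6: place 12 GB, 20 GB left
drive 6: place 13 GB, 7 GB left
drive 7: place 13 GB, 19 GB left
drive 7: place 11 GB, 8 GB left
drive 8: place 13 GB, 19 GB left
drive 8: place 10 GB, 9 GB left
drive 9: place 11 GB, 21 GB left
drive 9: place 11 GB, 10 GB left
9 drives × 32 GB = 288 GB; used 210 GB; unused 78 GB.

78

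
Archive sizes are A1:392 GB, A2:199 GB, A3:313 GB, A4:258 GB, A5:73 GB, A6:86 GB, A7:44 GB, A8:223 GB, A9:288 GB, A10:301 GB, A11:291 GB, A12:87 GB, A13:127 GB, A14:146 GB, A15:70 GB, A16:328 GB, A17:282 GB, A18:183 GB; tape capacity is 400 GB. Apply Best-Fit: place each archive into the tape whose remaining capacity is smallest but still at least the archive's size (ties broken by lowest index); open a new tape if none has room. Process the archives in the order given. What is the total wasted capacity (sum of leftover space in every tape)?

Put A1 (392 GB) in tape 1; 8 GB remain.
Put A2 (199 GB) in tape 2; 201 GB remain.
Put A3 (313 GB) in tape 3; 87 GB remain.
Put A4 (258 GB) in tape 4; 142 GB remain.
Put A5 (73 GB) in tape 3; 14 GB remain.
Put A6 (86 GB) in tape 4; 56 GB remain.
Put A7 (44 GB) in tape 4; 12 GB remain.
Put A8 (223 GB) in tape 5; 177 GB remain.
Put A9 (288 GB) in tape 6; 112 GB remain.
Put A10 (301 GB) in tape 7; 99 GB remain.
Put A11 (291 GB) in tape 8; 109 GB remain.
Put A12 (87 GB) in tape 7; 12 GB remain.
Put A13 (127 GB) in tape 5; 50 GB remain.
Put A14 (146 GB) in tape 2; 55 GB remain.
Put A15 (70 GB) in tape 8; 39 GB remain.
Put A16 (328 GB) in tape 9; 72 GB remain.
Put A17 (282 GB) in tape 10; 118 GB remain.
Put A18 (183 GB) in tape 11; 217 GB remain.
11 tapes × 400 GB = 4400 GB; used 3691 GB; unused 709 GB.

709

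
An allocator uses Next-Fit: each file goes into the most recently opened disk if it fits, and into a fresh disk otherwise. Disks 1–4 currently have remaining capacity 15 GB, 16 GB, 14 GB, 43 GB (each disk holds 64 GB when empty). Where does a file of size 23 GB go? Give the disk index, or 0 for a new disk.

4

Next-Fit only looks at disk 4, which has 43 GB free.
23 GB fits there.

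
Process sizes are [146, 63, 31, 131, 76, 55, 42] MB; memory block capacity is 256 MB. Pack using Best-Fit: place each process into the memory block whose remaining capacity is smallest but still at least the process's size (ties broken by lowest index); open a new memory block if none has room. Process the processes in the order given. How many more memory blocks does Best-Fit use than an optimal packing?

Best-Fit: [146,63,31] [131,76,42] [55] → 3 memory blocks.
Total size 544 MB; any packing needs at least ⌈544/256⌉ = 3 memory blocks.
So 3 is already optimal.

0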